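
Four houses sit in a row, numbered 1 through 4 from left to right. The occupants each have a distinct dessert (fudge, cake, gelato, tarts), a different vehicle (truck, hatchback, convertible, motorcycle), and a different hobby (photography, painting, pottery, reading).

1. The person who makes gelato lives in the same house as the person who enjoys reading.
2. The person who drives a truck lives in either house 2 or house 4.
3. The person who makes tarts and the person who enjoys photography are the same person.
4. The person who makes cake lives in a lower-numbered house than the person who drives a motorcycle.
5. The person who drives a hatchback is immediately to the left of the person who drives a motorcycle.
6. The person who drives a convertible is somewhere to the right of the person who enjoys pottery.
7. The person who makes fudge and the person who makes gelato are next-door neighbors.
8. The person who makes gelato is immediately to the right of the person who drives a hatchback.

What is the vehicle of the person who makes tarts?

truck

House 1's vehicle must be hatchback (nothing else left).
From clue 5, the person who drives a motorcycle must be in house 2.
By clue 8, the person who makes gelato is in house 2.
House 3's vehicle must be convertible (nothing else left).
House 4's vehicle must be truck (nothing else left).
The person who enjoys reading is in house 2 (clue 1).
By clue 4, the person who makes cake is in house 1.
So house 4 gets tarts for dessert.
Clue 3: the person who enjoys photography is in house 4.
The only dessert still possible for house 3 is fudge.
The only hobby still possible for house 1 is pottery.
So house 3 gets painting for hobby.
So: house 1 = cake/hatchback/pottery, house 2 = gelato/motorcycle/reading, house 3 = fudge/convertible/painting, house 4 = tarts/truck/photography.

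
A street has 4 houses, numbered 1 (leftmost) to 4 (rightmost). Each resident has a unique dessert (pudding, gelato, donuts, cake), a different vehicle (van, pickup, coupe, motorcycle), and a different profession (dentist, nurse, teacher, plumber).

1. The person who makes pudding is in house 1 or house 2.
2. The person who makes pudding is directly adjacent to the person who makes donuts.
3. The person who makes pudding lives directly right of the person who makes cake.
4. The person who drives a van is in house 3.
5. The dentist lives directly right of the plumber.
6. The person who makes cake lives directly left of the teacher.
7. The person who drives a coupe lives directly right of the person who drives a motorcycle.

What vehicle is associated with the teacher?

coupe

Clue 3 places the person who makes pudding in house 2.
By clue 3, the person who makes cake is in house 1.
By clue 4, the person who drives a van is in house 3.
By clue 6, the teacher is in house 2.
That leaves gelato as the dessert for house 4.
Clue 5 places the dentist in house 4.
From clue 5, the plumber must be in house 3.
By clue 7, the person who drives a coupe is in house 2.
By clue 7, the person who drives a motorcycle is in house 1.
So house 3 gets donuts for dessert.
House 4 vehicle: only pickup fits.
House 1 profession: only nurse fits.
So: house 1 = cake/motorcycle/nurse, house 2 = pudding/coupe/teacher, house 3 = donuts/van/plumber, house 4 = gelato/pickup/dentist.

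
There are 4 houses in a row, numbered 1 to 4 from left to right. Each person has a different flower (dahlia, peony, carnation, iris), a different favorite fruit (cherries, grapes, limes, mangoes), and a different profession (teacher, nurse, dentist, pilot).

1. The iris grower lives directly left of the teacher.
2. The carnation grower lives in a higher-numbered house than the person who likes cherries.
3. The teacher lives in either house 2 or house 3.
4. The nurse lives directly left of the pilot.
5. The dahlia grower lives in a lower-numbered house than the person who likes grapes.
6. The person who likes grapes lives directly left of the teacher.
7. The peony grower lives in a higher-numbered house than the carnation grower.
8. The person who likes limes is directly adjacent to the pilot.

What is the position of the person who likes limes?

Clue 6: the person who likes grapes is in house 2.
Clue 6 places the teacher in house 3.
So house 4 gets peony for flower.
By clue 1, the iris grower is in house 2.
Clue 2 places the person who likes cherries in house 1.
By clue 4, the nurse is in house 1.
Clue 4: the pilot is in house 2.
Clue 5: the dahlia grower is in house 1.
House 3 flower: only carnation fits.
That leaves limes as the favorite fruit for house 3.
So house 4 gets mangoes for favorite fruit.
The only profession still possible for house 4 is dentist.
So: house 1 = dahlia/cherries/nurse, house 2 = iris/grapes/pilot, house 3 = carnation/limes/teacher, house 4 = peony/mangoes/dentist.

3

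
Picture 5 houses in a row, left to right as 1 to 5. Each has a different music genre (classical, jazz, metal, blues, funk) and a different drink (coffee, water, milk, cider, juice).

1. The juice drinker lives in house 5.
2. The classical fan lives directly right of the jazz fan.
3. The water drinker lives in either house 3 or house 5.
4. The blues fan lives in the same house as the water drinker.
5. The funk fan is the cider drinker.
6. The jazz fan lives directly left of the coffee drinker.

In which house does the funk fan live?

4

Clue 1 places the juice drinker in house 5.
From clue 4, the blues fan must be in house 3.
House 3 drink: only water fits.
The classical fan is in house 2 (clue 2).
From clue 2, the jazz fan must be in house 1.
By clue 6, the coffee drinker is in house 2.
House 4 music genre: only funk fits.
That leaves metal as the music genre for house 5.
From clue 5, the cider drinker must be in house 4.
That leaves milk as the drink for house 1.
So: house 1 = jazz/milk, house 2 = classical/coffee, house 3 = blues/water, house 4 = funk/cider, house 5 = metal/juice.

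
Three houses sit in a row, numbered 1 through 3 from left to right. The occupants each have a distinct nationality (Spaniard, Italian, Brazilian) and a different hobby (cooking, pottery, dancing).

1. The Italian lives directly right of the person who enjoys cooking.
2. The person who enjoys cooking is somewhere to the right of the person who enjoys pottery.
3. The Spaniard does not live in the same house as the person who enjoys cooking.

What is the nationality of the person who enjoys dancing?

Italian

The person who enjoys cooking is in house 2 (clue 2).
The person who enjoys pottery is in house 1 (clue 2).
The only hobby still possible for house 3 is dancing.
Clue 1 places the Italian in house 3.
So house 2 gets Brazilian for nationality.
House 1's nationality must be Spaniard (nothing else left).
So: house 1 = Spaniard/pottery, house 2 = Brazilian/cooking, house 3 = Italian/dancing.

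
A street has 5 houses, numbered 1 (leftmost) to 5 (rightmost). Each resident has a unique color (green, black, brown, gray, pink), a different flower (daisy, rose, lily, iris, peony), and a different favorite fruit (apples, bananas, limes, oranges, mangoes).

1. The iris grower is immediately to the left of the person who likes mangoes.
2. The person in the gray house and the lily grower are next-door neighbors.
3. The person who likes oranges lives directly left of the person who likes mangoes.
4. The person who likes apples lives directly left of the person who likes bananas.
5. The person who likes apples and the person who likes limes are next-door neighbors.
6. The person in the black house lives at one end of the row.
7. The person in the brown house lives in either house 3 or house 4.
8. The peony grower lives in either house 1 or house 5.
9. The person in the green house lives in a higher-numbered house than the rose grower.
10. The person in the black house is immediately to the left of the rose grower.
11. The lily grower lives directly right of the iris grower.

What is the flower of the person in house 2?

rose

From clue 10, the person in the black house must be in house 1.
Clue 10: the rose grower is in house 2.
The only color still possible for house 2 is pink.
The person in the brown house is narrowed to house 3 or 4; consider each.
Placing it in house 4 leads to a contradiction, so it's in house 3.
The person in the gray house is narrowed to house 4 or 5; consider each.
Placing it in house 5 leads to a contradiction, so it's in house 4.
The lily grower is in house 5 (clue 2).
The iris grower is in house 4 (clue 11).
House 5's color must be green (nothing else left).
So house 1 gets peony for flower.
So house 3 gets daisy for flower.
Clue 1: the person who likes mangoes is in house 5.
Clue 3 places the person who likes oranges in house 4.
The person who likes apples is narrowed to house 1 or 2; consider each.
Placing it in house 1 leads to a contradiction, so it's in house 2.
From clue 4, the person who likes bananas must be in house 3.
That leaves limes as the favorite fruit for house 1.
So: house 1 = black/peony/limes, house 2 = pink/rose/apples, house 3 = brown/daisy/bananas, house 4 = gray/iris/oranges, house 5 = green/lily/mangoes.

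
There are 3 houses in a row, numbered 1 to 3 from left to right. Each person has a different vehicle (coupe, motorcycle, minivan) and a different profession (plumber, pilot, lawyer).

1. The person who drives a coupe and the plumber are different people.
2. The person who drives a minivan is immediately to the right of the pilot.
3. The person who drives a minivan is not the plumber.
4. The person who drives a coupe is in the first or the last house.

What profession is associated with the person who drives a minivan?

The person who drives a coupe is narrowed to house 1 or 3; consider each.
Placing it in house 3 leads to a contradiction, so it's in house 1.
The person who drives a minivan is narrowed to house 2 or 3; consider each.
Placing it in house 3 leads to a contradiction, so it's in house 2.
By clue 2, the pilot is in house 1.
Clue 3: the plumber is in house 3.
That leaves motorcycle as the vehicle for house 3.
House 2's profession must be lawyer (nothing else left).
So: house 1 = coupe/pilot, house 2 = minivan/lawyer, house 3 = motorcycle/plumber.

lawyer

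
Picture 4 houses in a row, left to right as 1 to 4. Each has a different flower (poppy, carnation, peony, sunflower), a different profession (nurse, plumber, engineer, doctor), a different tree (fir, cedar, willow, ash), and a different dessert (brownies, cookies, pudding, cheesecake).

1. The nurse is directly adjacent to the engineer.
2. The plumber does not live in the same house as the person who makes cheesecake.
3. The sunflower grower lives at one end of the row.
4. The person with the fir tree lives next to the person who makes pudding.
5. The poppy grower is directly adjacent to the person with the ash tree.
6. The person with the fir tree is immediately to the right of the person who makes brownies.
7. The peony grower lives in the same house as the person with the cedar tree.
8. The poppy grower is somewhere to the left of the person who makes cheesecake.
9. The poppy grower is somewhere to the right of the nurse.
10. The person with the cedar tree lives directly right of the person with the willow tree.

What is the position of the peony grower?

The poppy grower is narrowed to house 2 or 3; consider each.
Placing it in house 3 leads to a contradiction, so it's in house 2.
From clue 9, the nurse must be in house 1.
Clue 1: the engineer is in house 2.
House 1 tree: only ash fits.
The peony grower is narrowed to house 3 or 4; consider each.
Placing it in house 3 leads to a contradiction, so it's in house 4.
By clue 7, the person with the cedar tree is in house 4.
By clue 10, the person with the willow tree is in house 3.
The only flower still possible for house 1 is sunflower.
House 3's flower must be carnation (nothing else left).
The only tree still possible for house 2 is fir.
The person who makes brownies is in house 1 (clue 6).
That leaves cookies as the dessert for house 2.
House 3 dessert: only pudding fits.
The only dessert still possible for house 4 is cheesecake.
Clue 2: the plumber is in house 3.
House 4 profession: only doctor fits.
So: house 1 = sunflower/nurse/ash/brownies, house 2 = poppy/engineer/fir/cookies, house 3 = carnation/plumber/willow/pudding, house 4 = peony/doctor/cedar/cheesecake.

4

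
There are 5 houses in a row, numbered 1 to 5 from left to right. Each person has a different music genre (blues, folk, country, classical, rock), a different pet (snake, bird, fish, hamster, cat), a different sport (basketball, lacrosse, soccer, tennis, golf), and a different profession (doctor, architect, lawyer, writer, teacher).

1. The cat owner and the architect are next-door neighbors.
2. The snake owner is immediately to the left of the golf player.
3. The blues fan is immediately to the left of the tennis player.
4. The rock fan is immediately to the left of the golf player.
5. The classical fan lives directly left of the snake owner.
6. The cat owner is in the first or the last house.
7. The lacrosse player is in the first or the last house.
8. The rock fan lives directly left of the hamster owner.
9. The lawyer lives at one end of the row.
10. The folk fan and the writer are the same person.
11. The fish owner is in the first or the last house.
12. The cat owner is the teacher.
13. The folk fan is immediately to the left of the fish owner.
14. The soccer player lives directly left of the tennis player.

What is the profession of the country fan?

Clue 13: the folk fan is in house 4.
By clue 13, the fish owner is in house 5.
House 5 music genre: only country fits.
So house 1 gets cat for pet.
From clue 1, the architect must be in house 2.
Clue 10: the writer is in house 4.
Clue 12: the teacher is in house 1.
The only profession still possible for house 3 is doctor.
The only profession still possible for house 5 is lawyer.
The classical fan is narrowed to house 1 or 2; consider each.
Placing it in house 1 leads to a contradiction, so it's in house 2.
By clue 5, the snake owner is in house 3.
The only music genre still possible for house 1 is blues.
The only music genre still possible for house 3 is rock.
So house 2 gets bird for pet.
That leaves hamster as the pet for house 4.
The golf player is in house 4 (clue 2).
Clue 3 places the tennis player in house 2.
Clue 14 places the soccer player in house 1.
So house 3 gets basketball for sport.
House 5's sport must be lacrosse (nothing else left).
So: house 1 = blues/cat/soccer/teacher, house 2 = classical/bird/tennis/architect, house 3 = rock/snake/basketball/doctor, house 4 = folk/hamster/golf/writer, house 5 = country/fish/lacrosse/lawyer.

lawyer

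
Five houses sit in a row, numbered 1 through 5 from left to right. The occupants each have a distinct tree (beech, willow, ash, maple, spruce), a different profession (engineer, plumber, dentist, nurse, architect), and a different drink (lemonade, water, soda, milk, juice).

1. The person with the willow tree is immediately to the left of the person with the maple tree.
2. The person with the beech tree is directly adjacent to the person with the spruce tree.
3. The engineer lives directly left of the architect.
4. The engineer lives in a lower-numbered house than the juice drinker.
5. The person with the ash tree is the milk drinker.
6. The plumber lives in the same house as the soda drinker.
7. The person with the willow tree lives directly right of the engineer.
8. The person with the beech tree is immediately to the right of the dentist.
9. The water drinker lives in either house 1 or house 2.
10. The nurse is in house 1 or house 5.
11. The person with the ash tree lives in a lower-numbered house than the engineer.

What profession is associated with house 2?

The person with the ash tree is narrowed to house 1 or 2; consider each.
Placing it in house 2 leads to a contradiction, so it's in house 1.
From clue 5, the milk drinker must be in house 1.
The only drink still possible for house 2 is water.
The person with the maple tree is narrowed to house 4 or 5; consider each.
Placing it in house 4 leads to a contradiction, so it's in house 5.
By clue 1, the person with the willow tree is in house 4.
By clue 7, the engineer is in house 3.
That leaves dentist as the profession for house 2.
So house 4 gets architect for profession.
The soda drinker is in house 5 (clue 6).
By clue 8, the person with the beech tree is in house 3.
House 2 tree: only spruce fits.
House 1 profession: only nurse fits.
That leaves plumber as the profession for house 5.
So house 3 gets lemonade for drink.
The only drink still possible for house 4 is juice.
So: house 1 = ash/nurse/milk, house 2 = spruce/dentist/water, house 3 = beech/engineer/lemonade, house 4 = willow/architect/juice, house 5 = maple/plumber/soda.

dentist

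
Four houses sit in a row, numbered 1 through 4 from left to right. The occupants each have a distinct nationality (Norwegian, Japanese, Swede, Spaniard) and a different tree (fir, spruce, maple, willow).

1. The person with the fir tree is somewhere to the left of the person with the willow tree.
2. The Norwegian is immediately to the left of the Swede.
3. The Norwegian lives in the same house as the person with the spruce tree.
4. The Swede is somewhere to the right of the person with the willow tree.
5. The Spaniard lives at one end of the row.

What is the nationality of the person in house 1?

The only tree still possible for house 4 is maple.
House 1's tree must be fir (nothing else left).
The Norwegian is narrowed to house 2 or 3; consider each.
Placing it in house 2 leads to a contradiction, so it's in house 3.
From clue 2, the Swede must be in house 4.
Clue 3 places the person with the spruce tree in house 3.
House 1 nationality: only Spaniard fits.
So house 2 gets Japanese for nationality.
House 2 tree: only willow fits.
So: house 1 = Spaniard/fir, house 2 = Japanese/willow, house 3 = Norwegian/spruce, house 4 = Swede/maple.

Spaniard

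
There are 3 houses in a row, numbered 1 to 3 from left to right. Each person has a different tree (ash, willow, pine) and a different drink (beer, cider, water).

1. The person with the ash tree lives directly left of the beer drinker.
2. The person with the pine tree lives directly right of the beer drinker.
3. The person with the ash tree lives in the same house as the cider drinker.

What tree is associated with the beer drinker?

willow

The person with the pine tree is in house 3 (clue 2).
By clue 2, the beer drinker is in house 2.
The only drink still possible for house 1 is cider.
So house 3 gets water for drink.
By clue 1, the person with the ash tree is in house 1.
House 2 tree: only willow fits.
So: house 1 = ash/cider, house 2 = willow/beer, house 3 = pine/water.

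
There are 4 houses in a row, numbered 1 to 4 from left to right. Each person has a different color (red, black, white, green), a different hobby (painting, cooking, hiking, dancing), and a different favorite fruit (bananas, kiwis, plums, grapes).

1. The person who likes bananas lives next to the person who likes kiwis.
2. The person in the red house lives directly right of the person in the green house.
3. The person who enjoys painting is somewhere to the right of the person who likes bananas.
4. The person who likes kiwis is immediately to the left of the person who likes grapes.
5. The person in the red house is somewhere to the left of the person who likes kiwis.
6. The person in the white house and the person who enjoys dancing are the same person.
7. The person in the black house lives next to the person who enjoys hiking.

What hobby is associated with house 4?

dancing

Clue 5 places the person in the red house in house 2.
Clue 5 places the person who likes kiwis in house 3.
Clue 1 places the person who likes bananas in house 2.
By clue 2, the person in the green house is in house 1.
Clue 4: the person who likes grapes is in house 4.
House 1 favorite fruit: only plums fits.
The only hobby still possible for house 1 is cooking.
So house 2 gets hiking for hobby.
By clue 7, the person in the black house is in house 3.
House 4 color: only white fits.
By clue 6, the person who enjoys dancing is in house 4.
The only hobby still possible for house 3 is painting.
So: house 1 = green/cooking/plums, house 2 = red/hiking/bananas, house 3 = black/painting/kiwis, house 4 = white/dancing/grapes.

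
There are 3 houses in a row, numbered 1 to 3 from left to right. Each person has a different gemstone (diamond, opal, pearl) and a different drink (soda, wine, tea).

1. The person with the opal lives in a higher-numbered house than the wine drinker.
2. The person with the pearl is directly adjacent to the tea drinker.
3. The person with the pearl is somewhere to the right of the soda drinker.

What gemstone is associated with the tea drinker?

opal

The only gemstone still possible for house 1 is diamond.
House 3's drink must be tea (nothing else left).
Clue 2 places the person with the pearl in house 2.
Clue 3 places the soda drinker in house 1.
That leaves opal as the gemstone for house 3.
That leaves wine as the drink for house 2.
So: house 1 = diamond/soda, house 2 = pearl/wine, house 3 = opal/tea.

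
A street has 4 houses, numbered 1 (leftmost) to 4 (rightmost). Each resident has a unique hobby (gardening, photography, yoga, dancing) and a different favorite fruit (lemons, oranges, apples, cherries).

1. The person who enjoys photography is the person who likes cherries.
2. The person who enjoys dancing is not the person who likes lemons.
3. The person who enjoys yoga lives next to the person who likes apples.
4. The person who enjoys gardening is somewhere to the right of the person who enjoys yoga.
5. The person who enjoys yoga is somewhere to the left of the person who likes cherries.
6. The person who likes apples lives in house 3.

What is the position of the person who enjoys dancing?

1

The person who likes apples is in house 3 (clue 6).
Clue 3 places the person who enjoys yoga in house 2.
The person who likes cherries is in house 4 (clue 5).
So house 1 gets dancing for hobby.
The only hobby still possible for house 3 is gardening.
The only hobby still possible for house 4 is photography.
Clue 2: the person who likes lemons is in house 2.
House 1 favorite fruit: only oranges fits.
So: house 1 = dancing/oranges, house 2 = yoga/lemons, house 3 = gardening/apples, house 4 = photography/cherries.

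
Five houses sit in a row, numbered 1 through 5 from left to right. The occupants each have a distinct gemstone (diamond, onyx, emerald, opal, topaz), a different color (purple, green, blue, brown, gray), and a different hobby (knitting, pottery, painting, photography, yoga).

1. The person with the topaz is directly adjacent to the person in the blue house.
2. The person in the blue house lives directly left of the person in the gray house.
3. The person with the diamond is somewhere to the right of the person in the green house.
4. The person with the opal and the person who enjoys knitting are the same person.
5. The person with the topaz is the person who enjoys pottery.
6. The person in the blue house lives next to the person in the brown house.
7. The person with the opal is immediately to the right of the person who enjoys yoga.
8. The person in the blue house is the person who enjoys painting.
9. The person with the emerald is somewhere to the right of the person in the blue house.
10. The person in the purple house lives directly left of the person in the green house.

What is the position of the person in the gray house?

The person with the diamond is narrowed to house 3 or 4 or 5; consider each.
Placing it in house 3 and house 5 leads to a contradiction, so it's in house 4.
The person in the green house is narrowed to house 2 or 3; consider each.
Placing it in house 3 leads to a contradiction, so it's in house 2.
By clue 10, the person in the purple house is in house 1.
Clue 9: the person with the emerald is in house 5.
House 1 gemstone: only onyx fits.
That leaves photography as the hobby for house 5.
That leaves yoga as the hobby for house 1.
That leaves painting as the hobby for house 4.
By clue 7, the person with the opal is in house 2.
The person in the blue house is in house 4 (clue 8).
That leaves topaz as the gemstone for house 3.
The only color still possible for house 3 is brown.
House 5's color must be gray (nothing else left).
From clue 4, the person who enjoys knitting must be in house 2.
From clue 5, the person who enjoys pottery must be in house 3.
So: house 1 = onyx/purple/yoga, house 2 = opal/green/knitting, house 3 = topaz/brown/pottery, house 4 = diamond/blue/painting, house 5 = emerald/gray/photography.

5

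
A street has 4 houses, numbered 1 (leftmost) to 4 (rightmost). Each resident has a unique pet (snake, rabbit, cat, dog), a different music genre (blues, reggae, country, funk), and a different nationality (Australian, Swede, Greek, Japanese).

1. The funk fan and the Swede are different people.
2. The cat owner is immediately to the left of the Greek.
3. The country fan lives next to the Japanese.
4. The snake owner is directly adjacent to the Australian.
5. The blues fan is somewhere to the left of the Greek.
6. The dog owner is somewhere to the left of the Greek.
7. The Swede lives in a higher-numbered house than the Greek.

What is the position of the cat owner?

2

The cat owner is narrowed to house 1 or 2; consider each.
Placing it in house 1 leads to a contradiction, so it's in house 2.
Clue 2: the Greek is in house 3.
Clue 7 places the Swede in house 4.
The only pet still possible for house 1 is dog.
By clue 4, the snake owner is in house 3.
By clue 4, the Australian is in house 2.
House 4 pet: only rabbit fits.
House 4 music genre: only reggae fits.
That leaves Japanese as the nationality for house 1.
From clue 3, the country fan must be in house 2.
That leaves funk as the music genre for house 3.
That leaves blues as the music genre for house 1.
So: house 1 = dog/blues/Japanese, house 2 = cat/country/Australian, house 3 = snake/funk/Greek, house 4 = rabbit/reggae/Swede.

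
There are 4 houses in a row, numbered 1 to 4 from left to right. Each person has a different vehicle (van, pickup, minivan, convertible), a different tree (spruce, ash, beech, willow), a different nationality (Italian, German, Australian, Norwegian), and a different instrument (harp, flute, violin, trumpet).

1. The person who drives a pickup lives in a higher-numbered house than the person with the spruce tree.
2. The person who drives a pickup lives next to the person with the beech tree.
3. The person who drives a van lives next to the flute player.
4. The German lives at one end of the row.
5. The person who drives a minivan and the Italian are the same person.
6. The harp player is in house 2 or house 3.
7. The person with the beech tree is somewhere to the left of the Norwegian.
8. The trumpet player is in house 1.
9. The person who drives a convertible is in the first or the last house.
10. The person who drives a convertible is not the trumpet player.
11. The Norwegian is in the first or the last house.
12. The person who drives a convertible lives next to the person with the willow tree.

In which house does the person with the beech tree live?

2

Clue 8: the trumpet player is in house 1.
From clue 10, the person who drives a convertible must be in house 4.
Clue 11 places the Norwegian in house 4.
Clue 12: the person with the willow tree is in house 3.
The only tree still possible for house 4 is ash.
House 1 nationality: only German fits.
The only vehicle still possible for house 1 is van.
Clue 3: the flute player is in house 2.
That leaves violin as the instrument for house 4.
That leaves harp as the instrument for house 3.
The person who drives a minivan is narrowed to house 2 or 3; consider each.
Placing it in house 3 leads to a contradiction, so it's in house 2.
Clue 5 places the Italian in house 2.
That leaves pickup as the vehicle for house 3.
So house 3 gets Australian for nationality.
From clue 2, the person with the beech tree must be in house 2.
So house 1 gets spruce for tree.
So: house 1 = van/spruce/German/trumpet, house 2 = minivan/beech/Italian/flute, house 3 = pickup/willow/Australian/harp, house 4 = convertible/ash/Norwegian/violin.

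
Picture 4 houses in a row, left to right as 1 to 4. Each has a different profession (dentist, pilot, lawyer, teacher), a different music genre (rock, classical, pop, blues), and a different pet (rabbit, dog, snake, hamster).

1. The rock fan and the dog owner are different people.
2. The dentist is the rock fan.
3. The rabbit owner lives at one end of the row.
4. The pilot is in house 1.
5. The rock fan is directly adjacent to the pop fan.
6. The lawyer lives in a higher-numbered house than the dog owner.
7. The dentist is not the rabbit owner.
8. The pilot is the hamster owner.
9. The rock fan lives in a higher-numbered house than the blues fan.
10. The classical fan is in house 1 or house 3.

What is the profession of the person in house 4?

lawyer

By clue 4, the pilot is in house 1.
By clue 8, the hamster owner is in house 1.
House 4's pet must be rabbit (nothing else left).
That leaves pop as the music genre for house 4.
From clue 5, the rock fan must be in house 3.
That leaves classical as the music genre for house 1.
So house 2 gets blues for music genre.
From clue 1, the dog owner must be in house 2.
By clue 2, the dentist is in house 3.
The only profession still possible for house 2 is teacher.
That leaves lawyer as the profession for house 4.
That leaves snake as the pet for house 3.
So: house 1 = pilot/classical/hamster, house 2 = teacher/blues/dog, house 3 = dentist/rock/snake, house 4 = lawyer/pop/rabbit.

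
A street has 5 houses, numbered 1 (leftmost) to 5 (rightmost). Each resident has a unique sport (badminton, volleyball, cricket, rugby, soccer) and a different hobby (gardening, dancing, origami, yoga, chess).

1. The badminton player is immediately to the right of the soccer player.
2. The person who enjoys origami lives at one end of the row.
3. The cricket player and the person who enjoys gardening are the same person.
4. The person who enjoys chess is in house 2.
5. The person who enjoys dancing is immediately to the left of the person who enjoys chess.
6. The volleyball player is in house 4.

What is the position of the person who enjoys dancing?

From clue 4, the person who enjoys chess must be in house 2.
Clue 5 places the person who enjoys dancing in house 1.
By clue 6, the volleyball player is in house 4.
House 5 hobby: only origami fits.
Clue 3 places the cricket player in house 3.
Clue 3 places the person who enjoys gardening in house 3.
House 5 sport: only rugby fits.
House 4 hobby: only yoga fits.
Clue 1: the soccer player is in house 1.
The only sport still possible for house 2 is badminton.
So: house 1 = soccer/dancing, house 2 = badminton/chess, house 3 = cricket/gardening, house 4 = volleyball/yoga, house 5 = rugby/origami.

1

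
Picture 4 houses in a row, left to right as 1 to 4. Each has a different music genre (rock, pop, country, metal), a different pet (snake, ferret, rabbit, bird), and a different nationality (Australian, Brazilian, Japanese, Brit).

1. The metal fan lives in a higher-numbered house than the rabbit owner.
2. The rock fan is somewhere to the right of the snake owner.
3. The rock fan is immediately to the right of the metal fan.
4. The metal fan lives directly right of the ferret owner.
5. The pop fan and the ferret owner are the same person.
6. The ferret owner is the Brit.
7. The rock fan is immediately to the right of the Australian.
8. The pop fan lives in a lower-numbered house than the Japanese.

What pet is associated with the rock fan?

The only pet still possible for house 4 is bird.
That leaves snake as the pet for house 3.
By clue 2, the rock fan is in house 4.
By clue 3, the metal fan is in house 3.
Clue 4 places the ferret owner in house 2.
Clue 5: the pop fan is in house 2.
Clue 6 places the Brit in house 2.
The Australian is in house 3 (clue 7).
House 1's music genre must be country (nothing else left).
The only pet still possible for house 1 is rabbit.
So house 1 gets Brazilian for nationality.
House 4 nationality: only Japanese fits.
So: house 1 = country/rabbit/Brazilian, house 2 = pop/ferret/Brit, house 3 = metal/snake/Australian, house 4 = rock/bird/Japanese.

bird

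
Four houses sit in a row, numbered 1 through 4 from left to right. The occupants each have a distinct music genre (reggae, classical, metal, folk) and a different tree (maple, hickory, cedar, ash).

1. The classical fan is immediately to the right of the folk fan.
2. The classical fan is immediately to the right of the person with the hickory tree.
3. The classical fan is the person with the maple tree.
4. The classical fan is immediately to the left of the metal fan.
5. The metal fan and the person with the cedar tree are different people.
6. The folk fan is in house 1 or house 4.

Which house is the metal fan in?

Clue 6: the folk fan is in house 1.
By clue 1, the classical fan is in house 2.
Clue 2 places the person with the hickory tree in house 1.
Clue 3 places the person with the maple tree in house 2.
From clue 4, the metal fan must be in house 3.
House 4's music genre must be reggae (nothing else left).
House 3's tree must be ash (nothing else left).
House 4 tree: only cedar fits.
So: house 1 = folk/hickory, house 2 = classical/maple, house 3 = metal/ash, house 4 = reggae/cedar.

3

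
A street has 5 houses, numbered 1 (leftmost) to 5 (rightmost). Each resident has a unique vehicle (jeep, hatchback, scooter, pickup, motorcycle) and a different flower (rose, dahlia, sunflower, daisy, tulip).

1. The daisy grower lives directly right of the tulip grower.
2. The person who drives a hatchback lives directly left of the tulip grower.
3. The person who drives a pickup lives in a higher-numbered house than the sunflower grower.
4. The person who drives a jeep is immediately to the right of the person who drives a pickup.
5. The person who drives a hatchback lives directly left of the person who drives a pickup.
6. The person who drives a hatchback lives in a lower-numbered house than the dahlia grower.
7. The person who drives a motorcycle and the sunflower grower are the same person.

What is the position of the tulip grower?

The person who drives a hatchback is narrowed to house 1 or 2 or 3; consider each.
Placing it in house 1 and house 3 leads to a contradiction, so it's in house 2.
Clue 2 places the tulip grower in house 3.
The person who drives a pickup is in house 3 (clue 5).
That leaves motorcycle as the vehicle for house 1.
From clue 1, the daisy grower must be in house 4.
From clue 4, the person who drives a jeep must be in house 4.
From clue 7, the sunflower grower must be in house 1.
The only vehicle still possible for house 5 is scooter.
That leaves rose as the flower for house 2.
The only flower still possible for house 5 is dahlia.
So: house 1 = motorcycle/sunflower, house 2 = hatchback/rose, house 3 = pickup/tulip, house 4 = jeep/daisy, house 5 = scooter/dahlia.

3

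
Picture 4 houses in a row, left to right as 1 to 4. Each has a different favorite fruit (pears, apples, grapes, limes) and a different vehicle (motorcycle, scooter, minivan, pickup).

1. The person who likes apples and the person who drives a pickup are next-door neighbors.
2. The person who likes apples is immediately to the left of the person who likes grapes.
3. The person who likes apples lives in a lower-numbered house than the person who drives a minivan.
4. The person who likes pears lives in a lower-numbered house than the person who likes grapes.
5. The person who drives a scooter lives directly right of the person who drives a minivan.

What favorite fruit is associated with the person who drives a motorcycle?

That leaves limes as the favorite fruit for house 4.
So house 3 gets grapes for favorite fruit.
Clue 2 places the person who likes apples in house 2.
From clue 3, the person who drives a minivan must be in house 3.
Clue 5: the person who drives a scooter is in house 4.
House 1 favorite fruit: only pears fits.
Clue 1: the person who drives a pickup is in house 1.
House 2 vehicle: only motorcycle fits.
So: house 1 = pears/pickup, house 2 = apples/motorcycle, house 3 = grapes/minivan, house 4 = limes/scooter.

apples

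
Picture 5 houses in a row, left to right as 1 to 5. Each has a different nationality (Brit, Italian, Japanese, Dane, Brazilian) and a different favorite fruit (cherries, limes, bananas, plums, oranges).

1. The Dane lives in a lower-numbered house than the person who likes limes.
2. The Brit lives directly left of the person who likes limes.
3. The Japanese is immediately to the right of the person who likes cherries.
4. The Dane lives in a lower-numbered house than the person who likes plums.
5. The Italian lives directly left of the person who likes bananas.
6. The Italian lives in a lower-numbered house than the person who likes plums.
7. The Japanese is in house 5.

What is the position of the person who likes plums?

Clue 7 places the Japanese in house 5.
The person who likes cherries is in house 4 (clue 3).
So house 1 gets oranges for favorite fruit.
The Brit is narrowed to house 1 or 2 or 4; consider each.
Placing it in house 1 and house 2 leads to a contradiction, so it's in house 4.
Clue 2: the person who likes limes is in house 5.
House 3's nationality must be Brazilian (nothing else left).
The Dane is narrowed to house 1 or 2; consider each.
Placing it in house 1 leads to a contradiction, so it's in house 2.
The person who likes plums is in house 3 (clue 4).
So house 1 gets Italian for nationality.
So house 2 gets bananas for favorite fruit.
So: house 1 = Italian/oranges, house 2 = Dane/bananas, house 3 = Brazilian/plums, house 4 = Brit/cherries, house 5 = Japanese/limes.

3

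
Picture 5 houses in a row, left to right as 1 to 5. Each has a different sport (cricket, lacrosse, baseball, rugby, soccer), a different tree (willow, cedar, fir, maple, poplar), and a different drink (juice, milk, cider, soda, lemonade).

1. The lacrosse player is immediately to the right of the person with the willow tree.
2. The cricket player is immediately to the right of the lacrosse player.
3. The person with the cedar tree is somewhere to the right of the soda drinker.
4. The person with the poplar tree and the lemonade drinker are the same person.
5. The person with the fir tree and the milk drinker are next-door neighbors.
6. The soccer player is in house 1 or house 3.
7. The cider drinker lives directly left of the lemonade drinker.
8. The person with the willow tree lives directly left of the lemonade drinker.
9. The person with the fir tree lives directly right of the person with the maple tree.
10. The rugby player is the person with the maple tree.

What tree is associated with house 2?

The soccer player is narrowed to house 1 or 3; consider each.
Placing it in house 1 leads to a contradiction, so it's in house 3.
By clue 2, the cricket player is in house 5.
Clue 2: the lacrosse player is in house 4.
Clue 1: the person with the willow tree is in house 3.
Clue 8: the lemonade drinker is in house 4.
So house 1 gets maple for tree.
Clue 4: the person with the poplar tree is in house 4.
Clue 5 places the person with the fir tree in house 2.
From clue 7, the cider drinker must be in house 3.
Clue 10: the rugby player is in house 1.
House 2's sport must be baseball (nothing else left).
That leaves cedar as the tree for house 5.
That leaves juice as the drink for house 5.
That leaves milk as the drink for house 1.
That leaves soda as the drink for house 2.
So: house 1 = rugby/maple/milk, house 2 = baseball/fir/soda, house 3 = soccer/willow/cider, house 4 = lacrosse/poplar/lemonade, house 5 = cricket/cedar/juice.

fir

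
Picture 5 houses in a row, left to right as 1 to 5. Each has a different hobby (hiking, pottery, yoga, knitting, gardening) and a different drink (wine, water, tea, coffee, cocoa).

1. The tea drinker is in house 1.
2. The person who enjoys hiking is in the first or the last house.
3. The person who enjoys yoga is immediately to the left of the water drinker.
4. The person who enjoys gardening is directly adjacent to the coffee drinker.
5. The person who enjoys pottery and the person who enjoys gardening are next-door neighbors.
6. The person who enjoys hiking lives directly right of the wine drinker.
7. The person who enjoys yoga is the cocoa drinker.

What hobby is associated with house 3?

pottery

The tea drinker is in house 1 (clue 1).
By clue 6, the person who enjoys hiking is in house 5.
Clue 6 places the wine drinker in house 4.
The person who enjoys yoga is in house 2 (clue 7).
The cocoa drinker is in house 2 (clue 7).
The water drinker is in house 3 (clue 3).
From clue 4, the person who enjoys gardening must be in house 4.
By clue 5, the person who enjoys pottery is in house 3.
House 1's hobby must be knitting (nothing else left).
So house 5 gets coffee for drink.
So: house 1 = knitting/tea, house 2 = yoga/cocoa, house 3 = pottery/water, house 4 = gardening/wine, house 5 = hiking/coffee.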